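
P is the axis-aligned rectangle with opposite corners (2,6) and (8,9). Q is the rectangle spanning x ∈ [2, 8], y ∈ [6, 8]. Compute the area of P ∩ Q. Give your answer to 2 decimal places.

12.00

|P∩Q|: x∈[2,8], y∈[6,8] → 6·2 = 12.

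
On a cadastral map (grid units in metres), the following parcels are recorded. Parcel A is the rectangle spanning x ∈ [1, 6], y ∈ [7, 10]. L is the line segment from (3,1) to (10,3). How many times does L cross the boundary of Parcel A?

0

The segment lies entirely outside Parcel A and never meets its boundary.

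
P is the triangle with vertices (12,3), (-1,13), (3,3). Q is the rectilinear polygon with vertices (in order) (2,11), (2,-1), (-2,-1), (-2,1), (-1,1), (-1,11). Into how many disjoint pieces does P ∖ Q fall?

2

P ∖ Q splits into 2 disjoint pieces (area 37.2115, area 1.8).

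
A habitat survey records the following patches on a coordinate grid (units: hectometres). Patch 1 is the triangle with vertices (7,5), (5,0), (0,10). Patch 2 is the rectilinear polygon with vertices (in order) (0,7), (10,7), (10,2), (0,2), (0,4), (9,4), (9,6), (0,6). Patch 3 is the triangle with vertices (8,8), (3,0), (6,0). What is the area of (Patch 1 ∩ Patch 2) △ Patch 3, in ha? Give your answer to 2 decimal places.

|Patch 1 ∩ Patch 2| = 8.55.
|(Patch 1 ∩ Patch 2) ∩ Patch 3| = 2.65.
|(Patch 1 ∩ Patch 2) △ Patch 3| = 8.55 + 12 − 5.3 = 15.25.

15.25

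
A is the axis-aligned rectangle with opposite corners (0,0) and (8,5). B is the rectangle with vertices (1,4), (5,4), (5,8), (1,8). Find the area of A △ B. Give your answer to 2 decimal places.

|A∩B|: x∈[1,5], y∈[4,5] → 4·1 = 4.
|A △ B| = |A| + |B| − 2·|A∩B| = 40 + 16 − 8 = 48.00.

48.00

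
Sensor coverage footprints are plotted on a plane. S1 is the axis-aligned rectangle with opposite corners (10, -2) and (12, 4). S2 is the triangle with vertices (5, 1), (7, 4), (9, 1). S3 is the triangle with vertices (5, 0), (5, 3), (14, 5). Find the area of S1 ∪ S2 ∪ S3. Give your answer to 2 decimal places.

25.36

By inclusion–exclusion:
Individual areas: |S1| = 12, |S2| = 6, |S3| = 13.5.
|S1∩S2| = 0.
|S1∩S3| = 1.3333.
|S2∩S3| = 4.8085.
|S1∩S2∩S3| = 0.
|S1 ∪ S2 ∪ S3| = 31.5 − 6.1419 + 0 = 25.36.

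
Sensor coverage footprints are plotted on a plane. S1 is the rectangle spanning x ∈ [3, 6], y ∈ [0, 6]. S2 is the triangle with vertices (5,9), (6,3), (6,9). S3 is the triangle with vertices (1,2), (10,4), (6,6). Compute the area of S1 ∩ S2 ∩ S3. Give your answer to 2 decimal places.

0.66

The intersection is the polygon with vertices (5.559,5.647), (6,6), (6,3.111), (5.982,3.107).
By the shoelace formula its area is 0.66.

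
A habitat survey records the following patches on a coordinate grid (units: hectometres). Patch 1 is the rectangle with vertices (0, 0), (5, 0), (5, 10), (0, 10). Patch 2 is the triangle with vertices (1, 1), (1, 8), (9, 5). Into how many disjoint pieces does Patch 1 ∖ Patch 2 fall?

1

Patch 1 ∖ Patch 2 is a single connected region.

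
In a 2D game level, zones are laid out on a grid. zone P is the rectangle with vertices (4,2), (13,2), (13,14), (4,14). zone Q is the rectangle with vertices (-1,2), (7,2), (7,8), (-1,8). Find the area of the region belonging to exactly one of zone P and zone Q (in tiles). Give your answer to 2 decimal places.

|zone P∩zone Q|: x∈[4,7], y∈[2,8] → 3·6 = 18.
|zone P △ zone Q| = |zone P| + |zone Q| − 2·|zone P∩zone Q| = 108 + 48 − 36 = 120.00.

120.00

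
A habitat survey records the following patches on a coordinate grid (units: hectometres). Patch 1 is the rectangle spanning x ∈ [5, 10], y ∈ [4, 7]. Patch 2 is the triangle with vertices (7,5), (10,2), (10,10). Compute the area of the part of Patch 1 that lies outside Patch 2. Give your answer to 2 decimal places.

7.70

|Patch 1| = 15, |Patch 1∩Patch 2| = 7.3.
|Patch 1 ∖ Patch 2| = |Patch 1| − |Patch 1∩Patch 2| = 15 − 7.3 = 7.70.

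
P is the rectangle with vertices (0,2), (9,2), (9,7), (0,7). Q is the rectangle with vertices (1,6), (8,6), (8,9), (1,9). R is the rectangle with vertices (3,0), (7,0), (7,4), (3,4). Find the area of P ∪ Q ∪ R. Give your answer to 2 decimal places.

67.00

By inclusion–exclusion:
Individual areas: |P| = 45, |Q| = 21, |R| = 16.
|P∩Q|: x∈[1,8], y∈[6,7] → 7·1 = 7.
|P∩R|: x∈[3,7], y∈[2,4] → 4·2 = 8.
|Q∩R| = 0 (no overlap).
|P∩Q∩R| = 0.
|P ∪ Q ∪ R| = 82 − 15 + 0 = 67.00.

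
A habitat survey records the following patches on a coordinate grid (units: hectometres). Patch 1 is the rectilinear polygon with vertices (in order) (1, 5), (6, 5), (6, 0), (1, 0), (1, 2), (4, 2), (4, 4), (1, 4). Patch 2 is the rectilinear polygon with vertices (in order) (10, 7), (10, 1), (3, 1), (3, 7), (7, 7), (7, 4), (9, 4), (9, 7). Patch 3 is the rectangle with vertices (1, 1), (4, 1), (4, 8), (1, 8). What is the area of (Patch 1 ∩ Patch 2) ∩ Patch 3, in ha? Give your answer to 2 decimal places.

2.00

|Patch 1 ∩ Patch 2| = 10.
|(Patch 1 ∩ Patch 2) ∩ Patch 3| = 2.00.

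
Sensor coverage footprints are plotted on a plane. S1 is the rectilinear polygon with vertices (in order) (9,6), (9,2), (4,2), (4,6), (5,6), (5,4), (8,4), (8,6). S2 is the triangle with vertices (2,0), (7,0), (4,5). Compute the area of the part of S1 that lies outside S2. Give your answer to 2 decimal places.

11.30

|S1| = 14, |S1∩S2| = 2.7.
|S1 ∖ S2| = |S1| − |S1∩S2| = 14 − 2.7 = 11.30.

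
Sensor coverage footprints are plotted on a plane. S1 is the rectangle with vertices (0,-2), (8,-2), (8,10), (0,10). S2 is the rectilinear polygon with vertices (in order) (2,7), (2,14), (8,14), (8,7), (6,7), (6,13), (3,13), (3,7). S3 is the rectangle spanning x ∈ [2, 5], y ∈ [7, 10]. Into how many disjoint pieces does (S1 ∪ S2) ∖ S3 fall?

(S1 ∪ S2) ∖ S3 is a single connected region.

1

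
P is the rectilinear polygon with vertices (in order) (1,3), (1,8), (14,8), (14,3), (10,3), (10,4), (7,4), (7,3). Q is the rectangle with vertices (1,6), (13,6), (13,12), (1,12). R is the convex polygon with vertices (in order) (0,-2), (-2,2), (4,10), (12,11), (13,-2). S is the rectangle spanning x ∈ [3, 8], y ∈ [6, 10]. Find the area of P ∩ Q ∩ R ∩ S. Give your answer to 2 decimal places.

The intersection is the polygon with vertices (3,6), (3,8), (8,8), (8,6).
By the shoelace formula its area is 10.00.

10.00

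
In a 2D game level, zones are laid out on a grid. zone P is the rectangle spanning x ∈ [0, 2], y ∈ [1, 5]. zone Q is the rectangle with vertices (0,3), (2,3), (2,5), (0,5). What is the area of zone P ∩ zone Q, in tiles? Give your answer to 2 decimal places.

4.00

|zone P∩zone Q|: x∈[0,2], y∈[3,5] → 2·2 = 4.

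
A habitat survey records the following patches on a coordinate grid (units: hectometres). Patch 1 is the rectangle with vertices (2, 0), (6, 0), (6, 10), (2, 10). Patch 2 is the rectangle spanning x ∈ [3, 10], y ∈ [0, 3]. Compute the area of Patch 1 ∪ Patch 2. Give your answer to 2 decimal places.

52.00

By inclusion–exclusion:
Individual areas: |Patch 1| = 40, |Patch 2| = 21.
|Patch 1∩Patch 2|: x∈[3,6], y∈[0,3] → 3·3 = 9.
|Patch 1 ∪ Patch 2| = 61 − 9 = 52.00.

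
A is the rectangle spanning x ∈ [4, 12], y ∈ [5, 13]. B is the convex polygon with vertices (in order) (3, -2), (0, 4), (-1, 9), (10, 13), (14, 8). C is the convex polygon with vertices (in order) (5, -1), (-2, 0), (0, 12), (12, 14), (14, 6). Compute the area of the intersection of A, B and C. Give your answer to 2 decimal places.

54.19

The intersection is the polygon with vertices (10.7,5), (4,5), (4,10.818), (10,13), (12,10.5), (12,6.182).
By the shoelace formula its area is 54.19.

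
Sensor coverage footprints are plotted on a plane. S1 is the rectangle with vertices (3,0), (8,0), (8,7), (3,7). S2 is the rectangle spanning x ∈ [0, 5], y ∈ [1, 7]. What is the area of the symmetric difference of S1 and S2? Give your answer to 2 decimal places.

41.00

|S1∩S2|: x∈[3,5], y∈[1,7] → 2·6 = 12.
|S1 △ S2| = |S1| + |S2| − 2·|S1∩S2| = 35 + 30 − 24 = 41.00.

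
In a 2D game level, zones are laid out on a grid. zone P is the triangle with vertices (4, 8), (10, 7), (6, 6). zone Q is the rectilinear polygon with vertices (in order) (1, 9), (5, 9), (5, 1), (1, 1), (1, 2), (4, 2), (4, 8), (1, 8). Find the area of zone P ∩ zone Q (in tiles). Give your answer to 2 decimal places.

The intersection is the polygon with vertices (5,7.833), (5,7), (4,8).
By the shoelace formula its area is 0.42.

0.42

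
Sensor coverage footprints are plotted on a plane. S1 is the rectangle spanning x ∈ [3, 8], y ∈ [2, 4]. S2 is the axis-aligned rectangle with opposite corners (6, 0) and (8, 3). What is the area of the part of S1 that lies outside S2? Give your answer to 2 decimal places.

8.00

|S1∩S2|: x∈[6,8], y∈[2,3] → 2·1 = 2.
|S1| = 10.
|S1 ∖ S2| = |S1| − |S1∩S2| = 10 − 2 = 8.00.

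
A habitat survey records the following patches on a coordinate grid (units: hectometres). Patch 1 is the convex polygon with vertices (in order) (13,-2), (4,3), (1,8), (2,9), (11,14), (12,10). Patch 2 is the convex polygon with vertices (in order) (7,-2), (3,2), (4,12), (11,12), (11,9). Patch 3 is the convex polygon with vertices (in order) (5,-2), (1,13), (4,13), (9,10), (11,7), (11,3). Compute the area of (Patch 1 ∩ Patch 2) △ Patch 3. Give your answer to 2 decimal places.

|Patch 1 ∩ Patch 2| = 61.8908.
|(Patch 1 ∩ Patch 2) ∩ Patch 3| = 52.4354.
|(Patch 1 ∩ Patch 2) △ Patch 3| = 61.8908 + 88.5 − 104.8707 = 45.52.

45.52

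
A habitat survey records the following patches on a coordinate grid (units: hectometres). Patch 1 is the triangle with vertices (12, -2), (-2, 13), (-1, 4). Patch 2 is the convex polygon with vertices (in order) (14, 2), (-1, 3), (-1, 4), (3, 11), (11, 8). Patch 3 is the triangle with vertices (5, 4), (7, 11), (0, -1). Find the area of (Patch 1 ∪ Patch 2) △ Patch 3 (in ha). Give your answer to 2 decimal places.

104.36

|Patch 1 ∪ Patch 2| = 111.7356.
|(Patch 1 ∪ Patch 2) ∩ Patch 3| = 9.9386.
|(Patch 1 ∪ Patch 2) △ Patch 3| = 111.7356 + 12.5 − 19.8772 = 104.36.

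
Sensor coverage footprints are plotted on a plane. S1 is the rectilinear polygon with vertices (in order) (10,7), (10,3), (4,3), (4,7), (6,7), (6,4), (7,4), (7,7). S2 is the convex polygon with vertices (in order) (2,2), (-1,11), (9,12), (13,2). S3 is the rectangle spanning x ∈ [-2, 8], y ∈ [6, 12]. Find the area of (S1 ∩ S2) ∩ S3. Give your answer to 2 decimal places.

|S1 ∩ S2| = 21.
|(S1 ∩ S2) ∩ S3| = 3.00.

3.00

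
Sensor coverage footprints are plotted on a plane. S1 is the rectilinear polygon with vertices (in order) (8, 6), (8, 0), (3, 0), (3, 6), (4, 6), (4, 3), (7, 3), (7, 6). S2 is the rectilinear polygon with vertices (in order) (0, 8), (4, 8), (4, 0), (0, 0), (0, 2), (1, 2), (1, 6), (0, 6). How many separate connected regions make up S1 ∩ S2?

S1 ∩ S2 is a single connected region.

1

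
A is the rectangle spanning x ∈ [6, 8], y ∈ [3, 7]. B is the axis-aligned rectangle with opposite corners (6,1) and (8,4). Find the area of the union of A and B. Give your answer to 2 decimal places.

12.00

By inclusion–exclusion:
Individual areas: |A| = 8, |B| = 6.
|A∩B|: x∈[6,8], y∈[3,4] → 2·1 = 2.
|A ∪ B| = 14 − 2 = 12.00.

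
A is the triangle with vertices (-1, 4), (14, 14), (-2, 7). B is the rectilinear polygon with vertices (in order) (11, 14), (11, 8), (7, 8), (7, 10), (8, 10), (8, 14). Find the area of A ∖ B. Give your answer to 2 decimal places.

24.07

|A| = 27.5, |A∩B| = 3.4271.
|A ∖ B| = |A| − |A∩B| = 27.5 − 3.4271 = 24.07.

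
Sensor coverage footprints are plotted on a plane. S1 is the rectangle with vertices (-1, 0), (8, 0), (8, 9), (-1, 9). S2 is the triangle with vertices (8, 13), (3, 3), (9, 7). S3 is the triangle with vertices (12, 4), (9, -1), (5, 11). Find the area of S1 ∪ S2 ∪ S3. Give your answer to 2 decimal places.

By inclusion–exclusion:
Individual areas: |S1| = 81, |S2| = 20, |S3| = 28.
|S1∩S2| = 12.6667.
|S1∩S3| = 7.6667.
|S2∩S3| = 6.2061.
|S1∩S2∩S3| = 5.0394.
|S1 ∪ S2 ∪ S3| = 129 − 26.5394 + 5.0394 = 107.50.

107.50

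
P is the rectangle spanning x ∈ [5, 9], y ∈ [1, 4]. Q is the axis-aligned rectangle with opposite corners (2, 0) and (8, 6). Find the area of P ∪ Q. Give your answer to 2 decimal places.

39.00

By inclusion–exclusion:
Individual areas: |P| = 12, |Q| = 36.
|P∩Q|: x∈[5,8], y∈[1,4] → 3·3 = 9.
|P ∪ Q| = 48 − 9 = 39.00.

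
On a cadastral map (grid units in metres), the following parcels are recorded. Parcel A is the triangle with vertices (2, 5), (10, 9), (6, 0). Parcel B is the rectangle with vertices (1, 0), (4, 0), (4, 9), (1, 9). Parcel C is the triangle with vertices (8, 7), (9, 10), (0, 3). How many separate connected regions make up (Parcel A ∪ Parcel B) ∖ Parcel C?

(Parcel A ∪ Parcel B) ∖ Parcel C splits into 2 disjoint pieces (area 33.05, area 12.1667).

2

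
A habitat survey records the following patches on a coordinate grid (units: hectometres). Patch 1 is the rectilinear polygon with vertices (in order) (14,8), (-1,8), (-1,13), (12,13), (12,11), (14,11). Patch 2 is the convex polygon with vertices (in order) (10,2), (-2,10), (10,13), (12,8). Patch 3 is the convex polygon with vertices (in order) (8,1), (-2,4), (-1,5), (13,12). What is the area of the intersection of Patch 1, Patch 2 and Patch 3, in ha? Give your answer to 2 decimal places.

9.82

The intersection is the polygon with vertices (11.617,8.957), (11.182,8), (5,8), (10.833,10.917).
By the shoelace formula its area is 9.82.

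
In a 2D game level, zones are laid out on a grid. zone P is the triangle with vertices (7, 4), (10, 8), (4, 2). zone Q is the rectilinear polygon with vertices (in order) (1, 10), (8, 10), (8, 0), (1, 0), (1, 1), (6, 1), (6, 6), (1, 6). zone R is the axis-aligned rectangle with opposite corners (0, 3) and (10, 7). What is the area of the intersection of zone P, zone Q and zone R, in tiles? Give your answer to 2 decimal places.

1.67

The intersection is the polygon with vertices (6,3.333), (6,4), (8,6), (8,5.333), (7,4).
By the shoelace formula its area is 1.67.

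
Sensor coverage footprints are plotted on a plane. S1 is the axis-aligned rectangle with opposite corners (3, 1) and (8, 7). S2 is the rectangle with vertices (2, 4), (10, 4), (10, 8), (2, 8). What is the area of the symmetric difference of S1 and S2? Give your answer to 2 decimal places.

|S1∩S2|: x∈[3,8], y∈[4,7] → 5·3 = 15.
|S1 △ S2| = |S1| + |S2| − 2·|S1∩S2| = 30 + 32 − 30 = 32.00.

32.00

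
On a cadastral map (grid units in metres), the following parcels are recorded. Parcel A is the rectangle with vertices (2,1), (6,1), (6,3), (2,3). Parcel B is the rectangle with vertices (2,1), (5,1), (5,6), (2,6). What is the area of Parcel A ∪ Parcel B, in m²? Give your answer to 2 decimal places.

17.00

By inclusion–exclusion:
Individual areas: |Parcel A| = 8, |Parcel B| = 15.
|Parcel A∩Parcel B|: x∈[2,5], y∈[1,3] → 3·2 = 6.
|Parcel A ∪ Parcel B| = 23 − 6 = 17.00.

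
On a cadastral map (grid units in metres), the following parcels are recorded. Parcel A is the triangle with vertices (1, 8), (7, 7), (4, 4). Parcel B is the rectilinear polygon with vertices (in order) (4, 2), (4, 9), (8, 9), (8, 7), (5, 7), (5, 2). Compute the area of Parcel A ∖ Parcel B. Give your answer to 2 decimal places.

|Parcel A| = 10.5, |Parcel A∩Parcel B| = 3.25.
|Parcel A ∖ Parcel B| = |Parcel A| − |Parcel A∩Parcel B| = 10.5 − 3.25 = 7.25.

7.25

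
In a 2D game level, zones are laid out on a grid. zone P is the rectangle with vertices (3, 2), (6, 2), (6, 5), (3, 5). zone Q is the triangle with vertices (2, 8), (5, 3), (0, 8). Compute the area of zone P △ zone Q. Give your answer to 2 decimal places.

|zone P| = 9, |zone Q| = 5, |zone P∩zone Q| = 0.8.
|zone P △ zone Q| = |zone P| + |zone Q| − 2·|zone P∩zone Q| = 9 + 5 − 1.6 = 12.40.

12.40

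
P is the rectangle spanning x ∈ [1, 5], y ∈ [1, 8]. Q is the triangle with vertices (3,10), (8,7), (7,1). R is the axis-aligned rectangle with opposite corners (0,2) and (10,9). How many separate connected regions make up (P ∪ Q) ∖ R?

(P ∪ Q) ∖ R splits into 3 disjoint pieces (area 4, area 0.6111, area 0.3056).

3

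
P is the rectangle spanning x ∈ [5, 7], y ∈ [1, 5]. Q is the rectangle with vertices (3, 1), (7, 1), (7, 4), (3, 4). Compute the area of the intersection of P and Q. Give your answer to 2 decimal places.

|P∩Q|: x∈[5,7], y∈[1,4] → 2·3 = 6.

6.00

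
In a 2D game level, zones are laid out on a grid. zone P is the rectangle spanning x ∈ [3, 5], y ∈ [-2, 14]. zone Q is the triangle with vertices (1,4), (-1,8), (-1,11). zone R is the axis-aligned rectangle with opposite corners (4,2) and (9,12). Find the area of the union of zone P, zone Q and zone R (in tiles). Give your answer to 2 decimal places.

By inclusion–exclusion:
Individual areas: |zone P| = 32, |zone Q| = 3, |zone R| = 50.
|zone P∩zone Q| = 0.
|zone P∩zone R|: x∈[4,5], y∈[2,12] → 1·10 = 10.
|zone Q∩zone R| = 0.
|zone P∩zone Q∩zone R| = 0.
|zone P ∪ zone Q ∪ zone R| = 85 − 10 + 0 = 75.00.

75.00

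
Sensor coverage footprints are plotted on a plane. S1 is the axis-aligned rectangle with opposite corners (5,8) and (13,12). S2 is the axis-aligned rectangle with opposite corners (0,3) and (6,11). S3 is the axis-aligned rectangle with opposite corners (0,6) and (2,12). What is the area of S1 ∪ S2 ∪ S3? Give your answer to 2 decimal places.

79.00

By inclusion–exclusion:
Individual areas: |S1| = 32, |S2| = 48, |S3| = 12.
|S1∩S2|: x∈[5,6], y∈[8,11] → 1·3 = 3.
|S1∩S3| = 0 (no overlap).
|S2∩S3|: x∈[0,2], y∈[6,11] → 2·5 = 10.
|S1∩S2∩S3| = 0.
|S1 ∪ S2 ∪ S3| = 92 − 13 + 0 = 79.00.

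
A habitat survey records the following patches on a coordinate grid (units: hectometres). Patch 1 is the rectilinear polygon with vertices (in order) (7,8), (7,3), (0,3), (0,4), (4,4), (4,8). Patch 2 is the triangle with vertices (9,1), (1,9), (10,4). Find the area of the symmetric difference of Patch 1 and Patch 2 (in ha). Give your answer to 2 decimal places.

|Patch 1| = 19, |Patch 2| = 16, |Patch 1∩Patch 2| = 6.
|Patch 1 △ Patch 2| = |Patch 1| + |Patch 2| − 2·|Patch 1∩Patch 2| = 19 + 16 − 12 = 23.00.

23.00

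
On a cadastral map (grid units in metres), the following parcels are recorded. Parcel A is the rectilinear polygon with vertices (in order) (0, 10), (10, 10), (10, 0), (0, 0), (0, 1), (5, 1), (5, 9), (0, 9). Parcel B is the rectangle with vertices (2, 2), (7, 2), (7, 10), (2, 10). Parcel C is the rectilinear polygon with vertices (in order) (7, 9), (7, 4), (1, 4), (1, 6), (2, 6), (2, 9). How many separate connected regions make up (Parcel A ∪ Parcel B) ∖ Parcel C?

1

(Parcel A ∪ Parcel B) ∖ Parcel C is a single connected region.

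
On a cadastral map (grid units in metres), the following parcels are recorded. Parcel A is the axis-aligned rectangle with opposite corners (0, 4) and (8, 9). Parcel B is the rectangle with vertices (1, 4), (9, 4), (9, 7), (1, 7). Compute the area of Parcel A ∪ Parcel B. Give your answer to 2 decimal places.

By inclusion–exclusion:
Individual areas: |Parcel A| = 40, |Parcel B| = 24.
|Parcel A∩Parcel B|: x∈[1,8], y∈[4,7] → 7·3 = 21.
|Parcel A ∪ Parcel B| = 64 − 21 = 43.00.

43.00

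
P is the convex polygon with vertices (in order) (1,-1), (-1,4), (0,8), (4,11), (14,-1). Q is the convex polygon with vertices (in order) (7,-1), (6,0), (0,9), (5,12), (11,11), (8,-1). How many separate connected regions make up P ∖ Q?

2

P ∖ Q splits into 2 disjoint pieces (area 35.2778, area 16.6154).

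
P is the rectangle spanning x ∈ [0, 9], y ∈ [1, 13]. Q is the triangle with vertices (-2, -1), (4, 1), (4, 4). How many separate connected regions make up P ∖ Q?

1

P ∖ Q is a single connected region.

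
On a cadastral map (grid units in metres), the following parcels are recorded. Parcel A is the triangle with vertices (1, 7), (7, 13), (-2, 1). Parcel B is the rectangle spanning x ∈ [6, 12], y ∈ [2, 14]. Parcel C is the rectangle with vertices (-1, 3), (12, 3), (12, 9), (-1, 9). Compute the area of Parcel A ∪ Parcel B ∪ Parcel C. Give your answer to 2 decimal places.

116.33

By inclusion–exclusion:
Individual areas: |Parcel A| = 9, |Parcel B| = 72, |Parcel C| = 78.
|Parcel A∩Parcel B| = 0.1667.
|Parcel A∩Parcel C| = 6.5.
|Parcel B∩Parcel C|: x∈[6,12], y∈[3,9] → 6·6 = 36.
|Parcel A∩Parcel B∩Parcel C| = 0.
|Parcel A ∪ Parcel B ∪ Parcel C| = 159 − 42.6667 + 0 = 116.33.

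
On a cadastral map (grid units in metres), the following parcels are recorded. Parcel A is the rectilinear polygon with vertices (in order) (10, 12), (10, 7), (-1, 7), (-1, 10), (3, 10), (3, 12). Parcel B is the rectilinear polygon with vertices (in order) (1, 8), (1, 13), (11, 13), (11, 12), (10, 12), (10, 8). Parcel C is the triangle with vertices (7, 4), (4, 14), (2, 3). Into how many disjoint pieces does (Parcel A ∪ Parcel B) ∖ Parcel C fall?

2

(Parcel A ∪ Parcel B) ∖ Parcel C splits into 2 disjoint pieces (area 29.8, area 19.6364).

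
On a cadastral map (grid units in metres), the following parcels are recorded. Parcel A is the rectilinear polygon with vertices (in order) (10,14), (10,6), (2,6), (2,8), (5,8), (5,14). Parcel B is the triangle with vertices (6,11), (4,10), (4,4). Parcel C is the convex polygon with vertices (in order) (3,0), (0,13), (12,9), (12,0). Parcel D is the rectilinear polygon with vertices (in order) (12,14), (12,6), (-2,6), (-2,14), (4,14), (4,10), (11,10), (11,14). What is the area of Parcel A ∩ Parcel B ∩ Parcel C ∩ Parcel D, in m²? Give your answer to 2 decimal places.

2.57

The intersection is the polygon with vertices (5,8), (5,10), (5.714,10), (4.571,6), (4,6), (4,8).
By the shoelace formula its area is 2.57.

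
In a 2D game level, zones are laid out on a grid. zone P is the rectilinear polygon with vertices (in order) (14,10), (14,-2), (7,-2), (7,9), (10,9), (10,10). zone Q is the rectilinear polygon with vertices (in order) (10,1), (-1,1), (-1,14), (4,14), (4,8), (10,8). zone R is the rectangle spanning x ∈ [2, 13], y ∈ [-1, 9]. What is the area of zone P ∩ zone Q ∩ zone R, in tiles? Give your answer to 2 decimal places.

The intersection is the polygon with vertices (10,8), (10,1), (7,1), (7,8).
By the shoelace formula its area is 21.00.

21.00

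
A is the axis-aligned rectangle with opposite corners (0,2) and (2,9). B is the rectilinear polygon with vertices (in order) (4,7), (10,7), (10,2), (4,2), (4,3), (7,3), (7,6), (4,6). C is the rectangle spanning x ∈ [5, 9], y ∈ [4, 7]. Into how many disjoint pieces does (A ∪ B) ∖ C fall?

(A ∪ B) ∖ C splits into 3 disjoint pieces (area 14, area 1, area 12).

3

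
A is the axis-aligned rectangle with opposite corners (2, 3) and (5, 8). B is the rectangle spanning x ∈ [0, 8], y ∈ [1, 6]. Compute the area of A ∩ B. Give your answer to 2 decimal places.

9.00

|A∩B|: x∈[2,5], y∈[3,6] → 3·3 = 9.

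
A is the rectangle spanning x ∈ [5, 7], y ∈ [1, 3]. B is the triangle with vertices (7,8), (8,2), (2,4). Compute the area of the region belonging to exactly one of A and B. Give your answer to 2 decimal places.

19.67

|A| = 4, |B| = 17, |A∩B| = 0.6667.
|A △ B| = |A| + |B| − 2·|A∩B| = 4 + 17 − 1.3333 = 19.67.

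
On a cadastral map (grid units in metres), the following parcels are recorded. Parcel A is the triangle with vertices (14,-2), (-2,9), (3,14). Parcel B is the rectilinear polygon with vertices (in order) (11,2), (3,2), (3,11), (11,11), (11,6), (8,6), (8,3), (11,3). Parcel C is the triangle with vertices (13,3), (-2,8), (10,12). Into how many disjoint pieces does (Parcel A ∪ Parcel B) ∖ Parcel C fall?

(Parcel A ∪ Parcel B) ∖ Parcel C splits into 3 disjoint pieces (area 30.4027, area 18.604, area 0.6667).

3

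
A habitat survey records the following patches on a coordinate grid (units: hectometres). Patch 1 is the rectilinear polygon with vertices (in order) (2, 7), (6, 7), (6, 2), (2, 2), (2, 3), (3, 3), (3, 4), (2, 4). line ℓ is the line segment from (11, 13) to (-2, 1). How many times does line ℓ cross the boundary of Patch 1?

2

The segment meets the boundary at (2,4.692), (4.5,7).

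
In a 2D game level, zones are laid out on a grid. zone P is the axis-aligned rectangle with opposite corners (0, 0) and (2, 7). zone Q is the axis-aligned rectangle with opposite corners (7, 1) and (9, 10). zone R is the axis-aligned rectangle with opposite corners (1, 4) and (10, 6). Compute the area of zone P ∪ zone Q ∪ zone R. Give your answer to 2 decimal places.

44.00

By inclusion–exclusion:
Individual areas: |zone P| = 14, |zone Q| = 18, |zone R| = 18.
|zone P∩zone Q| = 0 (no overlap).
|zone P∩zone R|: x∈[1,2], y∈[4,6] → 1·2 = 2.
|zone Q∩zone R|: x∈[7,9], y∈[4,6] → 2·2 = 4.
|zone P∩zone Q∩zone R| = 0.
|zone P ∪ zone Q ∪ zone R| = 50 − 6 + 0 = 44.00.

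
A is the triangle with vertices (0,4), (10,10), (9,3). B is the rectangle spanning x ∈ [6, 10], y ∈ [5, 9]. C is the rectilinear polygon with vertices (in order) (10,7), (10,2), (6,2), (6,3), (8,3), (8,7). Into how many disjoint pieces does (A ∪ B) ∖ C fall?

(A ∪ B) ∖ C is a single connected region.

1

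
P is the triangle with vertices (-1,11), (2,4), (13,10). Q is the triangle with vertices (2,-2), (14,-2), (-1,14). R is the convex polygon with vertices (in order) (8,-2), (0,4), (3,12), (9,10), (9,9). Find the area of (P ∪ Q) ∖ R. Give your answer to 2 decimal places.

50.57

|P ∪ Q| = 119.625.
|(P ∪ Q) ∩ R| = 69.0531.
|(P ∪ Q) ∖ R| = 119.625 − 69.0531 = 50.57.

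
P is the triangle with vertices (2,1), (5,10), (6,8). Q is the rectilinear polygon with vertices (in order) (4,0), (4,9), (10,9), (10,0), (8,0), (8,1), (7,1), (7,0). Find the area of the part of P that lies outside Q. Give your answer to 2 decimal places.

2.92

|P| = 7.5, |P∩Q| = 4.5833.
|P ∖ Q| = |P| − |P∩Q| = 7.5 − 4.5833 = 2.92.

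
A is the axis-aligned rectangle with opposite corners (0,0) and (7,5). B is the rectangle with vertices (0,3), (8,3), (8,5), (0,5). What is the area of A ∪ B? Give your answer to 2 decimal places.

37.00

By inclusion–exclusion:
Individual areas: |A| = 35, |B| = 16.
|A∩B|: x∈[0,7], y∈[3,5] → 7·2 = 14.
|A ∪ B| = 51 − 14 = 37.00.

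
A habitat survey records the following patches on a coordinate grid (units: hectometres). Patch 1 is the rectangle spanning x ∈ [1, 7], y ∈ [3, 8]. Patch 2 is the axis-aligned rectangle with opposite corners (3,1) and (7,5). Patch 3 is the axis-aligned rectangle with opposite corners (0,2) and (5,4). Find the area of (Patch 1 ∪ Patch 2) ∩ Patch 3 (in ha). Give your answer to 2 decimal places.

6.00

The region (Patch 1 ∪ Patch 2) ∩ Patch 3 is the polygon with vertices (3,3), (1,3), (1,4), (5,4), (5,2), (3,2).
By the shoelace formula its area is 6.00.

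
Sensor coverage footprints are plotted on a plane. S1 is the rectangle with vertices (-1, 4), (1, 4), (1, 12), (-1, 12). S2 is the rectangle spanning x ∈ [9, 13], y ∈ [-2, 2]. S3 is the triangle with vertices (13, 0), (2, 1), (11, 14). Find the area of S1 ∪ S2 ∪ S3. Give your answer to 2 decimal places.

101.01

By inclusion–exclusion:
Individual areas: |S1| = 16, |S2| = 16, |S3| = 76.
|S1∩S2| = 0 (no overlap).
|S1∩S3| = 0.
|S2∩S3| = 6.987.
|S1∩S2∩S3| = 0.
|S1 ∪ S2 ∪ S3| = 108 − 6.987 + 0 = 101.01.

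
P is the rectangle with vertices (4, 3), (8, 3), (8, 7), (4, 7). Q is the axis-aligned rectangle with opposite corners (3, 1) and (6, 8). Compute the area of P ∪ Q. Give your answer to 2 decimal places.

29.00

By inclusion–exclusion:
Individual areas: |P| = 16, |Q| = 21.
|P∩Q|: x∈[4,6], y∈[3,7] → 2·4 = 8.
|P ∪ Q| = 37 − 8 = 29.00.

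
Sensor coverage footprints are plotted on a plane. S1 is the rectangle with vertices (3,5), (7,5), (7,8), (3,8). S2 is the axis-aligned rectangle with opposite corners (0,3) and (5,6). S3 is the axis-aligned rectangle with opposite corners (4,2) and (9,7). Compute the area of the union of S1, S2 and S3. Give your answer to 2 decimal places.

42.00

By inclusion–exclusion:
Individual areas: |S1| = 12, |S2| = 15, |S3| = 25.
|S1∩S2|: x∈[3,5], y∈[5,6] → 2·1 = 2.
|S1∩S3|: x∈[4,7], y∈[5,7] → 3·2 = 6.
|S2∩S3|: x∈[4,5], y∈[3,6] → 1·3 = 3.
|S1∩S2∩S3| = 1.
|S1 ∪ S2 ∪ S3| = 52 − 11 + 1 = 42.00.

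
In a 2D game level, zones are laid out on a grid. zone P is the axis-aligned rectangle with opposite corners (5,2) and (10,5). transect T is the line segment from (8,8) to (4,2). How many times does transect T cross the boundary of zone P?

The segment meets the boundary at (5,3.5), (6,5).

2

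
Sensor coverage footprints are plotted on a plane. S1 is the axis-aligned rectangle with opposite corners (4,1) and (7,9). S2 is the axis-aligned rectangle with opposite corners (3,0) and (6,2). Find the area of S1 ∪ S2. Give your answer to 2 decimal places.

By inclusion–exclusion:
Individual areas: |S1| = 24, |S2| = 6.
|S1∩S2|: x∈[4,6], y∈[1,2] → 2·1 = 2.
|S1 ∪ S2| = 30 − 2 = 28.00.

28.00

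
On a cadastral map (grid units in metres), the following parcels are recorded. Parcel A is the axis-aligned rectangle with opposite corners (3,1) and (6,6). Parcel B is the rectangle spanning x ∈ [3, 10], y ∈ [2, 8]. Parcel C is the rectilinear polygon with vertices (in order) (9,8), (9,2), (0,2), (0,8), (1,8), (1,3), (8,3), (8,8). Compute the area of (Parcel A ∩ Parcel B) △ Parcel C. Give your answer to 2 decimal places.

|Parcel A ∩ Parcel B| = 12.
|(Parcel A ∩ Parcel B) ∩ Parcel C| = 3.
|(Parcel A ∩ Parcel B) △ Parcel C| = 12 + 19 − 6 = 25.00.

25.00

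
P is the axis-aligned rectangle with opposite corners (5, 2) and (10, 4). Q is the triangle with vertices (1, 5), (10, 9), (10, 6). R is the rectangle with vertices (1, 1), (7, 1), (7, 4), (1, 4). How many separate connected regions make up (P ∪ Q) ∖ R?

(P ∪ Q) ∖ R splits into 2 disjoint pieces (area 6, area 13.5).

2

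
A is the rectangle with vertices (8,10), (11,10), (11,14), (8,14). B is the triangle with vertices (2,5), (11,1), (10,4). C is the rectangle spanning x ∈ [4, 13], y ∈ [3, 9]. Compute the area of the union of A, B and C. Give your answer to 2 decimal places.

70.47

By inclusion–exclusion:
Individual areas: |A| = 12, |B| = 11.5, |C| = 54.
|A∩B| = 0.
|A∩C| = 0 (no overlap).
|B∩C| = 7.0278.
|A∩B∩C| = 0.
|A ∪ B ∪ C| = 77.5 − 7.0278 + 0 = 70.47.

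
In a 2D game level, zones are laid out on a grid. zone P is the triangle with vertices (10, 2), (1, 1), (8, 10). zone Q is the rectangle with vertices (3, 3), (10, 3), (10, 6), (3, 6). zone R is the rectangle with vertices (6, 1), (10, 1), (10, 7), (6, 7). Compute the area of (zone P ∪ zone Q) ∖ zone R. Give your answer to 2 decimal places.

21.53

|zone P ∪ zone Q| = 41.1687.
|(zone P ∪ zone Q) ∩ zone R| = 19.6389.
|(zone P ∪ zone Q) ∖ zone R| = 41.1687 − 19.6389 = 21.53.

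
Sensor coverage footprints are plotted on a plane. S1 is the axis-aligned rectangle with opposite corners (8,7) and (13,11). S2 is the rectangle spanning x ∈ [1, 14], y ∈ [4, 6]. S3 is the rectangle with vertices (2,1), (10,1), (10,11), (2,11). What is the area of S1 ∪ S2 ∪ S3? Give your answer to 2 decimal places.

102.00

By inclusion–exclusion:
Individual areas: |S1| = 20, |S2| = 26, |S3| = 80.
|S1∩S2| = 0 (no overlap).
|S1∩S3|: x∈[8,10], y∈[7,11] → 2·4 = 8.
|S2∩S3|: x∈[2,10], y∈[4,6] → 8·2 = 16.
|S1∩S2∩S3| = 0.
|S1 ∪ S2 ∪ S3| = 126 − 24 + 0 = 102.00.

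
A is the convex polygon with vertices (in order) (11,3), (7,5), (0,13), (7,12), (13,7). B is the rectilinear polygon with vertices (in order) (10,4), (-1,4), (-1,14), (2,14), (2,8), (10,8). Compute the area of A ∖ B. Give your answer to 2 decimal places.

38.56

|A| = 55.5, |A∩B| = 16.9375.
|A ∖ B| = |A| − |A∩B| = 55.5 − 16.9375 = 38.56.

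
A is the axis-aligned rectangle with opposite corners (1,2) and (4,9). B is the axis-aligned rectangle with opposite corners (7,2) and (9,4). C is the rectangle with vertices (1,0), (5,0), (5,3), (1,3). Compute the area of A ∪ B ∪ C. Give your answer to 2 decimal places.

34.00

By inclusion–exclusion:
Individual areas: |A| = 21, |B| = 4, |C| = 12.
|A∩B| = 0 (no overlap).
|A∩C|: x∈[1,4], y∈[2,3] → 3·1 = 3.
|B∩C| = 0 (no overlap).
|A∩B∩C| = 0.
|A ∪ B ∪ C| = 37 − 3 + 0 = 34.00.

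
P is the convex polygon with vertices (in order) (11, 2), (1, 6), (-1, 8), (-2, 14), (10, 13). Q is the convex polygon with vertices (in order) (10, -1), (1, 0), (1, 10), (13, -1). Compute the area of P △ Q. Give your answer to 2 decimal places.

135.03

|P| = 104.5, |Q| = 61.5, |P∩Q| = 15.4839.
|P △ Q| = |P| + |Q| − 2·|P∩Q| = 104.5 + 61.5 − 30.9677 = 135.03.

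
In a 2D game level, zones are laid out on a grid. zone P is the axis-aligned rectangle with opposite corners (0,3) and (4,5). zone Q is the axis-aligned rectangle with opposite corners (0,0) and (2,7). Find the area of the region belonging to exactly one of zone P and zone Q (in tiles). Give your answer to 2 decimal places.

|zone P∩zone Q|: x∈[0,2], y∈[3,5] → 2·2 = 4.
|zone P △ zone Q| = |zone P| + |zone Q| − 2·|zone P∩zone Q| = 8 + 14 − 8 = 14.00.

14.00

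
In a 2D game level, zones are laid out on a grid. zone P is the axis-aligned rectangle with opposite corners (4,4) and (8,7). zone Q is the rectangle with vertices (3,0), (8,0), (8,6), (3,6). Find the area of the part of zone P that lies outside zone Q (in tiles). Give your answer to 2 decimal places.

|zone P∩zone Q|: x∈[4,8], y∈[4,6] → 4·2 = 8.
|zone P| = 12.
|zone P ∖ zone Q| = |zone P| − |zone P∩zone Q| = 12 − 8 = 4.00.

4.00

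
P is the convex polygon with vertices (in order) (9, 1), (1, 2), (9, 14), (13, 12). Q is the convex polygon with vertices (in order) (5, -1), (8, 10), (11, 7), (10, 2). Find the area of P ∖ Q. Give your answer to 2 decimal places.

50.88

|P| = 78, |P∩Q| = 27.1211.
|P ∖ Q| = |P| − |P∩Q| = 78 − 27.1211 = 50.88.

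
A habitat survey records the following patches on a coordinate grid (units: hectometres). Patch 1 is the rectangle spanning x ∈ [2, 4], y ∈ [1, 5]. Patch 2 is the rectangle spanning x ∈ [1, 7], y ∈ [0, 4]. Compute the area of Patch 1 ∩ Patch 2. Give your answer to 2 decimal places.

6.00

|Patch 1∩Patch 2|: x∈[2,4], y∈[1,4] → 2·3 = 6.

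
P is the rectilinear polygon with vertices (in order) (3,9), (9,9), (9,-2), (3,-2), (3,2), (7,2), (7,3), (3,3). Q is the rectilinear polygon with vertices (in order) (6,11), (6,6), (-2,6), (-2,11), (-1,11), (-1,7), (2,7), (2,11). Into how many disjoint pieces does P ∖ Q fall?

P ∖ Q is a single connected region.

1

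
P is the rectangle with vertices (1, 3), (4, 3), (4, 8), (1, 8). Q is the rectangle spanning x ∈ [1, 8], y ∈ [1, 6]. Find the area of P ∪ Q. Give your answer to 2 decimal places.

41.00

By inclusion–exclusion:
Individual areas: |P| = 15, |Q| = 35.
|P∩Q|: x∈[1,4], y∈[3,6] → 3·3 = 9.
|P ∪ Q| = 50 − 9 = 41.00.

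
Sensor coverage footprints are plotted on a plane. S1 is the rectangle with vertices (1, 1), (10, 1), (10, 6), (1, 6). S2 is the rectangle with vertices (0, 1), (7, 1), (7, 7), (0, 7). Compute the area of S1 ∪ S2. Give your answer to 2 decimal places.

By inclusion–exclusion:
Individual areas: |S1| = 45, |S2| = 42.
|S1∩S2|: x∈[1,7], y∈[1,6] → 6·5 = 30.
|S1 ∪ S2| = 87 − 30 = 57.00.

57.00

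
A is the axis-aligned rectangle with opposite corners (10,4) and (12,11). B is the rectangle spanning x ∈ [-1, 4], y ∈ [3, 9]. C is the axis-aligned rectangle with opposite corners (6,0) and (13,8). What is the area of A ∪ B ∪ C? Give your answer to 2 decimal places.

By inclusion–exclusion:
Individual areas: |A| = 14, |B| = 30, |C| = 56.
|A∩B| = 0 (no overlap).
|A∩C|: x∈[10,12], y∈[4,8] → 2·4 = 8.
|B∩C| = 0 (no overlap).
|A∩B∩C| = 0.
|A ∪ B ∪ C| = 100 − 8 + 0 = 92.00.

92.00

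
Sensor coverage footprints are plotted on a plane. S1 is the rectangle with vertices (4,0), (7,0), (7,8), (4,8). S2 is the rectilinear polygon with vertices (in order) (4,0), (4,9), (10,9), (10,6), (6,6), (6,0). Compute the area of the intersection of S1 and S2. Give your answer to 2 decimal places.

The intersection is the polygon with vertices (7,8), (7,6), (6,6), (6,0), (4,0), (4,8).
By the shoelace formula its area is 18.00.

18.00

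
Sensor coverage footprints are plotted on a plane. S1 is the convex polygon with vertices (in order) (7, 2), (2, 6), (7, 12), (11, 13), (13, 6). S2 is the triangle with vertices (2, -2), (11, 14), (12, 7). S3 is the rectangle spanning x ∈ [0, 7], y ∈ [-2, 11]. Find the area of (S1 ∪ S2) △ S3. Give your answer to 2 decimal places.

|S1 ∪ S2| = 76.8799.
|(S1 ∪ S2) ∩ S3| = 30.9931.
|(S1 ∪ S2) △ S3| = 76.8799 + 91 − 61.9861 = 105.89.

105.89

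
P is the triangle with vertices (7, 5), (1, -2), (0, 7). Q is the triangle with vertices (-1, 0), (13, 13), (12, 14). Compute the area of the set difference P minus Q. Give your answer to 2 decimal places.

28.31

|P| = 30.5, |P∩Q| = 2.1898.
|P ∖ Q| = |P| − |P∩Q| = 30.5 − 2.1898 = 28.31.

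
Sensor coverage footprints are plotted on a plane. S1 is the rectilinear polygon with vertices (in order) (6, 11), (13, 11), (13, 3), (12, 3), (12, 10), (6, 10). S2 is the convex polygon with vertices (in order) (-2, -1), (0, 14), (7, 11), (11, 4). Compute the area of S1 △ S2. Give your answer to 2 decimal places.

|S1| = 14, |S2| = 111, |S1∩S2| = 1.2857.
|S1 △ S2| = |S1| + |S2| − 2·|S1∩S2| = 14 + 111 − 2.5714 = 122.43.

122.43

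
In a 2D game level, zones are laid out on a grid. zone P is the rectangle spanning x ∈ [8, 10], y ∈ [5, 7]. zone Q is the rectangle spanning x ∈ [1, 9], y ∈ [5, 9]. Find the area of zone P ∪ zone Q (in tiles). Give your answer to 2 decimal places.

34.00

By inclusion–exclusion:
Individual areas: |zone P| = 4, |zone Q| = 32.
|zone P∩zone Q|: x∈[8,9], y∈[5,7] → 1·2 = 2.
|zone P ∪ zone Q| = 36 − 2 = 34.00.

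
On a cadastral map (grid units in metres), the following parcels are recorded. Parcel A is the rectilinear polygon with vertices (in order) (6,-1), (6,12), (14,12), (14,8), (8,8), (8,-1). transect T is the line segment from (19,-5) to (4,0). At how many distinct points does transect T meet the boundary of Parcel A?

The segment meets the boundary at (6,-0.667), (7,-1).

2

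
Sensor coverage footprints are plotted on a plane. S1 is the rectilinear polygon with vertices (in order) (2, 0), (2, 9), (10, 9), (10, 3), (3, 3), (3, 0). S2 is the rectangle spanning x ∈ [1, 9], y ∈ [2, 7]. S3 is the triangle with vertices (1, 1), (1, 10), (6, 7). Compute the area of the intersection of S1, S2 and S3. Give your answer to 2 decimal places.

The intersection is the polygon with vertices (6,7), (2,2.2), (2,7).
By the shoelace formula its area is 9.60.

9.60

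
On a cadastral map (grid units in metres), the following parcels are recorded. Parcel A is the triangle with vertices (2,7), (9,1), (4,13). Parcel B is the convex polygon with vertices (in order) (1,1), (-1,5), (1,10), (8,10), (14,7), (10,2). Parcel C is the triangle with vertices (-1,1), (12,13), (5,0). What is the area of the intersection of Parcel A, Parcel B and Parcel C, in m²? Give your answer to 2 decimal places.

The intersection is the polygon with vertices (7.49,4.624), (6.632,3.03), (3.815,5.444), (6.222,7.667).
By the shoelace formula its area is 8.35.

8.35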